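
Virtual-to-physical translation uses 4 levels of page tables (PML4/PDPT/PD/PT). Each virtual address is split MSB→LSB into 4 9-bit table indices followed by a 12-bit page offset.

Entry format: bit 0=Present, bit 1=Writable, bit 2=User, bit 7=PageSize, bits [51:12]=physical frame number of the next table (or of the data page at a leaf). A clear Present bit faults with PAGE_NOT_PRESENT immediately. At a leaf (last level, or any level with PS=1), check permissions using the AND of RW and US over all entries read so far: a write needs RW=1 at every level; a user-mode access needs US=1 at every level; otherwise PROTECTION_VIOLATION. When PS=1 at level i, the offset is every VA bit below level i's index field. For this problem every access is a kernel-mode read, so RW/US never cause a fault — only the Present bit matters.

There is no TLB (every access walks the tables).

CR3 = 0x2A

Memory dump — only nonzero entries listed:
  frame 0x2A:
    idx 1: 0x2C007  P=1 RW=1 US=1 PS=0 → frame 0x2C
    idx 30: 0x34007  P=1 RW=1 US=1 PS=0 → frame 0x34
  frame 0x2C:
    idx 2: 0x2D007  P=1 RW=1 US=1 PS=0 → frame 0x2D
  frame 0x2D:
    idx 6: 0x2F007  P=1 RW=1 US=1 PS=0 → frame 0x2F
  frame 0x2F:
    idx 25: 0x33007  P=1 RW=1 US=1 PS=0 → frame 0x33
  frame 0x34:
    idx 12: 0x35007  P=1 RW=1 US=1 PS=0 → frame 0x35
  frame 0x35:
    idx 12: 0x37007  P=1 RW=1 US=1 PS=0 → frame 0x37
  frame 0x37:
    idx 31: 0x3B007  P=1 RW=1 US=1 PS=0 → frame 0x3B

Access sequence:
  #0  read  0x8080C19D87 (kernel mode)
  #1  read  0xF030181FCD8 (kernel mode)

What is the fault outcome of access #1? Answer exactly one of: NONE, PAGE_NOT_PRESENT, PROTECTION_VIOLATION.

Trace:
#0 VA=0x8080C19D87 (r,kernel):
  L0: frame=0x2A idx=1 entry=0x2C007 [P=1 RW=1 US=1 PS=0]
  L1: frame=0x2C idx=2 entry=0x2D007 [P=1 RW=1 US=1 PS=0]
  L2: frame=0x2D idx=6 entry=0x2F007 [P=1 RW=1 US=1 PS=0]
  L3: frame=0x2F idx=25 entry=0x33007 [P=1 RW=1 US=1 PS=0]
  ✓ 0x33D87  — 4 lookups
#1 VA=0xF030181FCD8 (r,kernel):
  L0: frame=0x2A idx=30 entry=0x34007 [P=1 RW=1 US=1 PS=0]
  L1: frame=0x34 idx=12 entry=0x35007 [P=1 RW=1 US=1 PS=0]
  L2: frame=0x35 idx=12 entry=0x37007 [P=1 RW=1 US=1 PS=0]
  L3: frame=0x37 idx=31 entry=0x3B007 [P=1 RW=1 US=1 PS=0]
  ✓ 0x3BCD8  — 4 lookups

Access #1 fault: NONE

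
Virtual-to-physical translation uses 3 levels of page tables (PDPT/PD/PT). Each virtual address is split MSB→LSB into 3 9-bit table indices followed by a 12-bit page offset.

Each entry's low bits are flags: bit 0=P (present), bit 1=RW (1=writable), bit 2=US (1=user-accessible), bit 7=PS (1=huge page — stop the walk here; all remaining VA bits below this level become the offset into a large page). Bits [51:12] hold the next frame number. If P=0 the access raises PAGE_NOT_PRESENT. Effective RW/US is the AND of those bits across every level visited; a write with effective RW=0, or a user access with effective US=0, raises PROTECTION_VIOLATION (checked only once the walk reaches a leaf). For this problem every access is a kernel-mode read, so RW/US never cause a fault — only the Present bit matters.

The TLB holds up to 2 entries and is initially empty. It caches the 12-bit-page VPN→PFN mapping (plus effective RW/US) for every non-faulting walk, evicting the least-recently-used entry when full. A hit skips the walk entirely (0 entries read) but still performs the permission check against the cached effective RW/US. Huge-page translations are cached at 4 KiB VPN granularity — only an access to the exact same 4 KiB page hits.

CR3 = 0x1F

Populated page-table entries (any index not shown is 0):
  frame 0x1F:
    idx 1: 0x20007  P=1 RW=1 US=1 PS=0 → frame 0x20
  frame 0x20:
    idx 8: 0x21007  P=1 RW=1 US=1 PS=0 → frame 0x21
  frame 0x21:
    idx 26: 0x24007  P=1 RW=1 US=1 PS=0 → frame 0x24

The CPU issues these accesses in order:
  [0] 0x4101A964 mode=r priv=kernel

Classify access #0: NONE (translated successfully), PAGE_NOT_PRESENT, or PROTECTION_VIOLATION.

Trace:
#0 VA=0x4101A964 (r,kernel):
  L0 @0x1F[1] → 0x20007  P=1,RW=1,US=1,PS=0
  L1 @0x20[8] → 0x21007  P=1,RW=1,US=1,PS=0
  L2 @0x21[26] → 0x24007  P=1,RW=1,US=1,PS=0
  ✓ 0x24964  — 3 lookups

Access #0 fault: NONE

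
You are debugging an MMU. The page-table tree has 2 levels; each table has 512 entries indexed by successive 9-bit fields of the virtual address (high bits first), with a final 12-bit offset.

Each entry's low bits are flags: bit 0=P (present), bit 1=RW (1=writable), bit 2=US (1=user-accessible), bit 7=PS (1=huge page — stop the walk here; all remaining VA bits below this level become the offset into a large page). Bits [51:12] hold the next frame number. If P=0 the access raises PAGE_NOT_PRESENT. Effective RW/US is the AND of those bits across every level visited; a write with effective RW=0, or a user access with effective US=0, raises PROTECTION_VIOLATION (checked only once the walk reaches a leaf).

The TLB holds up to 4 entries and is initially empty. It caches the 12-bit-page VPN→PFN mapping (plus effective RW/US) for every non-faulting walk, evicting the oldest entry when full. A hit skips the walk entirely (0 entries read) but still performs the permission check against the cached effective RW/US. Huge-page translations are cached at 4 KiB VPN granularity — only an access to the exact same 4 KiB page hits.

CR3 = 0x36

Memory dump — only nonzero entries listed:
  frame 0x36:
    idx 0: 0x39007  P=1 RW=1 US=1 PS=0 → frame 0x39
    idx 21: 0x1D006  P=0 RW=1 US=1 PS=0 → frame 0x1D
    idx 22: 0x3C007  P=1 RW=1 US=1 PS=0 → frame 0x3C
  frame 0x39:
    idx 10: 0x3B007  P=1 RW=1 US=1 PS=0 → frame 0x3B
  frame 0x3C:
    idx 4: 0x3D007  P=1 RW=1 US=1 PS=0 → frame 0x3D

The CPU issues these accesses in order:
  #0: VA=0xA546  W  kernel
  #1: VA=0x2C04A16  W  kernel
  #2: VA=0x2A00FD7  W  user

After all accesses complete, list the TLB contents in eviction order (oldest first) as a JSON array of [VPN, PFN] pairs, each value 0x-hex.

Trace:
#0 VA=0xA546 (w,kernel):
  [0] read 0x36 idx=0: raw=0x39007 flags P=1 W=1 U=1 S=0
  [1] read 0x39 idx=10: raw=0x3B007 flags P=1 W=1 U=1 S=0
  ✓ 0x3B546  — 2 lookups
#1 VA=0x2C04A16 (w,kernel):
  [0] read 0x36 idx=22: raw=0x3C007 flags P=1 W=1 U=1 S=0
  [1] read 0x3C idx=4: raw=0x3D007 flags P=1 W=1 U=1 S=0
  ✓ 0x3DA16  — 2 lookups
#2 VA=0x2A00FD7 (w,user):
  [0] read 0x36 idx=21: raw=0x1D006 flags P=0 W=1 U=1 S=0
  → PAGE_NOT_PRESENT  (1 entries read)

TLB: [["0xA", "0x3B"], ["0x2C04", "0x3D"]]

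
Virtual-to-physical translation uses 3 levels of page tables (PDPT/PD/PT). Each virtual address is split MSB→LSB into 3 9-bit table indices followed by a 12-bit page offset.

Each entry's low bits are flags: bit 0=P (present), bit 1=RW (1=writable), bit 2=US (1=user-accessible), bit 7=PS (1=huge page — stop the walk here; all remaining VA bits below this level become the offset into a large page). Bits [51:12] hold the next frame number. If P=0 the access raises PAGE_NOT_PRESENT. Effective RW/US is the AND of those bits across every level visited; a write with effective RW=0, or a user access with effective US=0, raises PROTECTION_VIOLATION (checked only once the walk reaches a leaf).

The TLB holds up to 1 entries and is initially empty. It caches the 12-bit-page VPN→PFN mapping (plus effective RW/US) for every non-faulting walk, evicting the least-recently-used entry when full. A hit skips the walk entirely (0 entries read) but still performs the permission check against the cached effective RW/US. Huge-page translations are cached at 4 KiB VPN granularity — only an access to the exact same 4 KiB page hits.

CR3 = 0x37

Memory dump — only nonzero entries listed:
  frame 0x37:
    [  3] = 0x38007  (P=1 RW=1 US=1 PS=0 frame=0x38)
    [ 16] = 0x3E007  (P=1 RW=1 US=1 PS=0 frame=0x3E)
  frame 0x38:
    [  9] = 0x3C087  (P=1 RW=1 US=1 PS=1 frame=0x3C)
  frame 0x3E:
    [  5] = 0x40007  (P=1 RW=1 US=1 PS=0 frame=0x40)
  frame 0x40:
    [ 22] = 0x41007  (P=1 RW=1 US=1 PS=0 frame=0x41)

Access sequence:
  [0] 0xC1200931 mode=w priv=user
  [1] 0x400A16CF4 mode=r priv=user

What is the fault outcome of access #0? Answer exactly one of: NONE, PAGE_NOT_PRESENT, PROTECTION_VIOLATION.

Per-access translation:
#0 VA=0xC1200931 (w,user):
  lvl0: tbl 0x37, slot 3 ⇒ 0x38007 (P1/RW1/US1/PS0)
  lvl1: tbl 0x38, slot 9 ⇒ 0x3C087 (P1/RW1/US1/PS1)
  ✓ 0x3C931 (huge @L1)  — 2 lookups
#1 VA=0x400A16CF4 (r,user):
  lvl0: tbl 0x37, slot 16 ⇒ 0x3E007 (P1/RW1/US1/PS0)
  lvl1: tbl 0x3E, slot 5 ⇒ 0x40007 (P1/RW1/US1/PS0)
  lvl2: tbl 0x40, slot 22 ⇒ 0x41007 (P1/RW1/US1/PS0)
  ✓ 0x41CF4  — 3 lookups

Access #0 fault: NONE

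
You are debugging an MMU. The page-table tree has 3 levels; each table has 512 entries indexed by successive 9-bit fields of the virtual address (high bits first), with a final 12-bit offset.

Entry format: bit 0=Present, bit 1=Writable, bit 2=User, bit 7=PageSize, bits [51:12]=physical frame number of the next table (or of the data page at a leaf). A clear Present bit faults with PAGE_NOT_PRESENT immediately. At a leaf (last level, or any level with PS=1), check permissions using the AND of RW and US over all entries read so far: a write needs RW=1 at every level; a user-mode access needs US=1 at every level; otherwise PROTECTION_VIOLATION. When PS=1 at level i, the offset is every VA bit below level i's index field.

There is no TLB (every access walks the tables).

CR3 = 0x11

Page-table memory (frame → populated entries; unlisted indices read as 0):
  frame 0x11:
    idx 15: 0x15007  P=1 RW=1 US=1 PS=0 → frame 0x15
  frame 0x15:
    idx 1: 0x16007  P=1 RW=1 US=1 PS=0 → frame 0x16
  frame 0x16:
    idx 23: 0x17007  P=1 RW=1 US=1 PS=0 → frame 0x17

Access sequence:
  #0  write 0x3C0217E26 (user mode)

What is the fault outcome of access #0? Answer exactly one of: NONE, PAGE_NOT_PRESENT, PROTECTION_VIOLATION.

Per-access translation:
#0 VA=0x3C0217E26 (w,user):
  lvl0: tbl 0x11, slot 15 ⇒ 0x15007 (P1/RW1/US1/PS0)
  lvl1: tbl 0x15, slot 1 ⇒ 0x16007 (P1/RW1/US1/PS0)
  lvl2: tbl 0x16, slot 23 ⇒ 0x17007 (P1/RW1/US1/PS0)
  ⇒ phys 0x17E26  [3 reads]

Access #0 fault: NONE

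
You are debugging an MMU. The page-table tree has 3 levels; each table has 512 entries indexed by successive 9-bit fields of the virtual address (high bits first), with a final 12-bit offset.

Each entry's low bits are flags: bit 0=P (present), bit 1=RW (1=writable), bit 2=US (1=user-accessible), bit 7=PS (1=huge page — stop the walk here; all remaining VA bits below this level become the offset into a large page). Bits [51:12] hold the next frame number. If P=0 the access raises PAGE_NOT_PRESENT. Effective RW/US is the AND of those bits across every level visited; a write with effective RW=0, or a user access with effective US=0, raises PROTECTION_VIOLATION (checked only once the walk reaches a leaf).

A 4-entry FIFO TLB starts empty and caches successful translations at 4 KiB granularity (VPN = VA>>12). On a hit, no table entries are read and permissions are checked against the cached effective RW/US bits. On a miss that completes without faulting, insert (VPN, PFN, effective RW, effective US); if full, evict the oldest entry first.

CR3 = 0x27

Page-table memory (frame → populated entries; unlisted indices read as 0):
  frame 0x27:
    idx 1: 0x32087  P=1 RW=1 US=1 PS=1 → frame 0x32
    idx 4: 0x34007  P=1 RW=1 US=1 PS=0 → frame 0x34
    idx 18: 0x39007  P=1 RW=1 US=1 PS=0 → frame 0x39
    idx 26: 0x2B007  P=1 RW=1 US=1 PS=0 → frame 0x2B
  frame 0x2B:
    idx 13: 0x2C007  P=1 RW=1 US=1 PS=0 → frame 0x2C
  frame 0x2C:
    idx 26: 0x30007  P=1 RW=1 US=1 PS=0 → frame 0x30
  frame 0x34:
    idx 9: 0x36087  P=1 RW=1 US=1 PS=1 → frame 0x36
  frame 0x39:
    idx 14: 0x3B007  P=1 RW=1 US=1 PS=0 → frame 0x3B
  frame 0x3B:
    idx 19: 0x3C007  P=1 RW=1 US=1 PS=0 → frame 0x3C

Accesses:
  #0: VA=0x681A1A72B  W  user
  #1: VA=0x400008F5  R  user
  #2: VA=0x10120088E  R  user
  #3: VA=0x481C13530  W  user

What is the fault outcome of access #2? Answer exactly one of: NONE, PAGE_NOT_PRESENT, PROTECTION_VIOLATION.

Walk each access:
#0 VA=0x681A1A72B (w,user):
  [0] read 0x27 idx=26: raw=0x2B007 flags P=1 W=1 U=1 S=0
  [1] read 0x2B idx=13: raw=0x2C007 flags P=1 W=1 U=1 S=0
  [2] read 0x2C idx=26: raw=0x30007 flags P=1 W=1 U=1 S=0
  ⇒ phys 0x3072B  [3 reads]
#1 VA=0x400008F5 (r,user):
  [0] read 0x27 idx=1: raw=0x32087 flags P=1 W=1 U=1 S=1
  ⇒ phys 0x328F5 (huge @L0)  [1 reads]
#2 VA=0x10120088E (r,user):
  [0] read 0x27 idx=4: raw=0x34007 flags P=1 W=1 U=1 S=0
  [1] read 0x34 idx=9: raw=0x36087 flags P=1 W=1 U=1 S=1
  ⇒ phys 0x3688E (huge @L1)  [2 reads]
#3 VA=0x481C13530 (w,user):
  [0] read 0x27 idx=18: raw=0x39007 flags P=1 W=1 U=1 S=0
  [1] read 0x39 idx=14: raw=0x3B007 flags P=1 W=1 U=1 S=0
  [2] read 0x3B idx=19: raw=0x3C007 flags P=1 W=1 U=1 S=0
  ⇒ phys 0x3C530  [3 reads]

Access #2 fault: NONE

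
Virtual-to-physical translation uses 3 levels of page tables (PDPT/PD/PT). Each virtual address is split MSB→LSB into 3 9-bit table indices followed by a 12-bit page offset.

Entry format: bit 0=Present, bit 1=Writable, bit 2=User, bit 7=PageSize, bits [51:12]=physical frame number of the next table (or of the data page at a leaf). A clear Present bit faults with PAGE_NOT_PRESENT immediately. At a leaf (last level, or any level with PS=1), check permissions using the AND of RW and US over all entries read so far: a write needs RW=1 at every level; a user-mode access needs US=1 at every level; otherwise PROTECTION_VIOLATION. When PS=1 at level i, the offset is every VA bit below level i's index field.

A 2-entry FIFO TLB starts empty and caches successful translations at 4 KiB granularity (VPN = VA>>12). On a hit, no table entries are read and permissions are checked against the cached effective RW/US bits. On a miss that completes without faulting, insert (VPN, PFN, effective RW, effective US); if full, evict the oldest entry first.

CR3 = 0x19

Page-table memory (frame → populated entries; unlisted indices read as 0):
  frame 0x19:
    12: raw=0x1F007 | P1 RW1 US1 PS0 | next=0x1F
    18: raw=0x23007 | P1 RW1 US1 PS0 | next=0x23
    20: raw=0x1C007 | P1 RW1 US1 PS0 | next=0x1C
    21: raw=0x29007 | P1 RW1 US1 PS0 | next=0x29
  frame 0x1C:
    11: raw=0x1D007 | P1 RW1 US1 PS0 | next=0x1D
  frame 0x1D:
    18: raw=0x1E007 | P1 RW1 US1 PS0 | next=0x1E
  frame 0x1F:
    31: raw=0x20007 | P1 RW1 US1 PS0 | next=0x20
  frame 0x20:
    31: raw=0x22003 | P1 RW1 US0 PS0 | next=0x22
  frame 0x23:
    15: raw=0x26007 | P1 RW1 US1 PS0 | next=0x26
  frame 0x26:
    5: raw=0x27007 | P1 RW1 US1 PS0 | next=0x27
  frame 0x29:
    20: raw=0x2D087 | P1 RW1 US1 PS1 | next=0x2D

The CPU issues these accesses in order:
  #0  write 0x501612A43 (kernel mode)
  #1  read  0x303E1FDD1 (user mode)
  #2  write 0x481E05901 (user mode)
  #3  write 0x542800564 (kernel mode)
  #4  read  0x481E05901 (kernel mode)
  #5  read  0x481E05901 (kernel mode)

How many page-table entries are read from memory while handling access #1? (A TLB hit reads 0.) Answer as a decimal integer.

Trace:
#0 VA=0x501612A43 (w,kernel):
  L0 @0x19[20] → 0x1C007  P=1,RW=1,US=1,PS=0
  L1 @0x1C[11] → 0x1D007  P=1,RW=1,US=1,PS=0
  L2 @0x1D[18] → 0x1E007  P=1,RW=1,US=1,PS=0
  ⇒ phys 0x1EA43  [3 reads]
#1 VA=0x303E1FDD1 (r,user):
  L0 @0x19[12] → 0x1F007  P=1,RW=1,US=1,PS=0
  L1 @0x1F[31] → 0x20007  P=1,RW=1,US=1,PS=0
  L2 @0x20[31] → 0x22003  P=1,RW=1,US=0,PS=0
  ⇒ fault: PROTECTION_VIOLATION  — 3 lookups
#2 VA=0x481E05901 (w,user):
  L0 @0x19[18] → 0x23007  P=1,RW=1,US=1,PS=0
  L1 @0x23[15] → 0x26007  P=1,RW=1,US=1,PS=0
  L2 @0x26[5] → 0x27007  P=1,RW=1,US=1,PS=0
  ⇒ phys 0x27901  [3 reads]
#3 VA=0x542800564 (w,kernel):
  L0 @0x19[21] → 0x29007  P=1,RW=1,US=1,PS=0
  L1 @0x29[20] → 0x2D087  P=1,RW=1,US=1,PS=1
  ⇒ phys 0x2D564 (huge @L1)  [2 reads]
#4 VA=0x481E05901 (r,kernel):
  TLB hit vpn=0x481E05 → PA=0x27901
#5 VA=0x481E05901 (r,kernel):
  TLB hit vpn=0x481E05 → PA=0x27901

Entries read for #1: 3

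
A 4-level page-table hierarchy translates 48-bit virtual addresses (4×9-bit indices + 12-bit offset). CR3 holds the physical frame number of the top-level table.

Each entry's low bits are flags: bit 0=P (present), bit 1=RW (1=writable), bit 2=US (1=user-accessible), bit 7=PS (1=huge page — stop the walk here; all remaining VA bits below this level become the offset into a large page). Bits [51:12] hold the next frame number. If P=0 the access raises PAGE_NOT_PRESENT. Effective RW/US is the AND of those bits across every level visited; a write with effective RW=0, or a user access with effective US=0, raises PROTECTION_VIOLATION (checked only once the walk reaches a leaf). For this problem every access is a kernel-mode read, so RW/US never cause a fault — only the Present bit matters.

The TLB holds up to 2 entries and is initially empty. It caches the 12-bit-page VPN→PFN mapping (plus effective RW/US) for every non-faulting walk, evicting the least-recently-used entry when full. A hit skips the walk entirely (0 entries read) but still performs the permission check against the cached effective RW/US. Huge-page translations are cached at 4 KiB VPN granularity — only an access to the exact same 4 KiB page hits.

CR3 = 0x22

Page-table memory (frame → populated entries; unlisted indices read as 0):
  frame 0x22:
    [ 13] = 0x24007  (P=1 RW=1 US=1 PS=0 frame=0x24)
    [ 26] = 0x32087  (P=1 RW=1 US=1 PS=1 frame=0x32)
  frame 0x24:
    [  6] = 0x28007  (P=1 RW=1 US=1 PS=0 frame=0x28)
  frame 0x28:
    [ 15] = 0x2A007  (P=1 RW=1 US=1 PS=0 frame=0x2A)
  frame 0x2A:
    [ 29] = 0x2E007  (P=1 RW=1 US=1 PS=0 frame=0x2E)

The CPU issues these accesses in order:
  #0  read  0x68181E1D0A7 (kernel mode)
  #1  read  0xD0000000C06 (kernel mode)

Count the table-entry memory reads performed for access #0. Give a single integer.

Trace:
#0 VA=0x68181E1D0A7 (r,kernel):
  [0] read 0x22 idx=13: raw=0x24007 flags P=1 W=1 U=1 S=0
  [1] read 0x24 idx=6: raw=0x28007 flags P=1 W=1 U=1 S=0
  [2] read 0x28 idx=15: raw=0x2A007 flags P=1 W=1 U=1 S=0
  [3] read 0x2A idx=29: raw=0x2E007 flags P=1 W=1 U=1 S=0
  → PA=0x2E0A7  (4 entries read)
#1 VA=0xD0000000C06 (r,kernel):
  [0] read 0x22 idx=26: raw=0x32087 flags P=1 W=1 U=1 S=1
  → PA=0x32C06 (huge @L0)  (1 entries read)

Entries read for #0: 4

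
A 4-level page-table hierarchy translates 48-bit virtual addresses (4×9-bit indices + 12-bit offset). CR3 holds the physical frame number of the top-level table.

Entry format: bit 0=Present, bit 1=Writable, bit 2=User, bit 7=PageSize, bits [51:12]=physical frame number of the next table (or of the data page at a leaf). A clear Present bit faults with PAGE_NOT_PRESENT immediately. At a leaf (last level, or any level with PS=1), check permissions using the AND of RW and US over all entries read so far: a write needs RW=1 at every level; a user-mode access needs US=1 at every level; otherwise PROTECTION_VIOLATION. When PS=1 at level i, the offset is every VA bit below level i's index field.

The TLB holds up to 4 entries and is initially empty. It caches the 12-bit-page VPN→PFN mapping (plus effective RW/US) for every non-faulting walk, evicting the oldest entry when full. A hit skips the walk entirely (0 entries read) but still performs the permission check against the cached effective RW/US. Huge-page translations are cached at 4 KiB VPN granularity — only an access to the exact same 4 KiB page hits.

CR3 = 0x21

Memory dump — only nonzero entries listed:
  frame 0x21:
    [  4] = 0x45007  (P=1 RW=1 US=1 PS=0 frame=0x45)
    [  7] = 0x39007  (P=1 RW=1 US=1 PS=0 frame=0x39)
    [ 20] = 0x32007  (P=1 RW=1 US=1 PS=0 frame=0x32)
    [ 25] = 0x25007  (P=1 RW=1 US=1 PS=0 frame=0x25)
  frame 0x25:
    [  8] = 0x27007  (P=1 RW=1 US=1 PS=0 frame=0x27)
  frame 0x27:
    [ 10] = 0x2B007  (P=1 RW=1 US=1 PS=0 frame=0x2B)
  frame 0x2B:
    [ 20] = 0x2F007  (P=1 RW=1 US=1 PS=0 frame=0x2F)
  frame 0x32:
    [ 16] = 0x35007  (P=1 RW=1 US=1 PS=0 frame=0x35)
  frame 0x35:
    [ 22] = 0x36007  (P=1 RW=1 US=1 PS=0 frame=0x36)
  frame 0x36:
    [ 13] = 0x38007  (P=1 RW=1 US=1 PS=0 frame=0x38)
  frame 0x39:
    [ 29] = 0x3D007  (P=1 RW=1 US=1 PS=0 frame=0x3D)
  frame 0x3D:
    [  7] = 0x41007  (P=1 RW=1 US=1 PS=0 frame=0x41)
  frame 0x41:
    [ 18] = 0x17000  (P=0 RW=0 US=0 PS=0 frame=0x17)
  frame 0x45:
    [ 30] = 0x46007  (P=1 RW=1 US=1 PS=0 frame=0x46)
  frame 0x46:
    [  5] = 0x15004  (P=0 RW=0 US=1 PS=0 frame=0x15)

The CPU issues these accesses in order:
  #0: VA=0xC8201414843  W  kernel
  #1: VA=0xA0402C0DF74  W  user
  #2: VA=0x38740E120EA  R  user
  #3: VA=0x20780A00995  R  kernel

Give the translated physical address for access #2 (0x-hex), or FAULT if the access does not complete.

Walk each access:
#0 VA=0xC8201414843 (w,kernel):
  L0 @0x21[25] → 0x25007  P=1,RW=1,US=1,PS=0
  L1 @0x25[8] → 0x27007  P=1,RW=1,US=1,PS=0
  L2 @0x27[10] → 0x2B007  P=1,RW=1,US=1,PS=0
  L3 @0x2B[20] → 0x2F007  P=1,RW=1,US=1,PS=0
  → PA=0x2F843  (4 entries read)
#1 VA=0xA0402C0DF74 (w,user):
  L0 @0x21[20] → 0x32007  P=1,RW=1,US=1,PS=0
  L1 @0x32[16] → 0x35007  P=1,RW=1,US=1,PS=0
  L2 @0x35[22] → 0x36007  P=1,RW=1,US=1,PS=0
  L3 @0x36[13] → 0x38007  P=1,RW=1,US=1,PS=0
  → PA=0x38F74  (4 entries read)
#2 VA=0x38740E120EA (r,user):
  L0 @0x21[7] → 0x39007  P=1,RW=1,US=1,PS=0
  L1 @0x39[29] → 0x3D007  P=1,RW=1,US=1,PS=0
  L2 @0x3D[7] → 0x41007  P=1,RW=1,US=1,PS=0
  L3 @0x41[18] → 0x17000  P=0,RW=0,US=0,PS=0
  → PAGE_NOT_PRESENT  (4 entries read)
#3 VA=0x20780A00995 (r,kernel):
  L0 @0x21[4] → 0x45007  P=1,RW=1,US=1,PS=0
  L1 @0x45[30] → 0x46007  P=1,RW=1,US=1,PS=0
  L2 @0x46[5] → 0x15004  P=0,RW=0,US=1,PS=0
  → PAGE_NOT_PRESENT  (3 entries read)

Access #2 PA: FAULT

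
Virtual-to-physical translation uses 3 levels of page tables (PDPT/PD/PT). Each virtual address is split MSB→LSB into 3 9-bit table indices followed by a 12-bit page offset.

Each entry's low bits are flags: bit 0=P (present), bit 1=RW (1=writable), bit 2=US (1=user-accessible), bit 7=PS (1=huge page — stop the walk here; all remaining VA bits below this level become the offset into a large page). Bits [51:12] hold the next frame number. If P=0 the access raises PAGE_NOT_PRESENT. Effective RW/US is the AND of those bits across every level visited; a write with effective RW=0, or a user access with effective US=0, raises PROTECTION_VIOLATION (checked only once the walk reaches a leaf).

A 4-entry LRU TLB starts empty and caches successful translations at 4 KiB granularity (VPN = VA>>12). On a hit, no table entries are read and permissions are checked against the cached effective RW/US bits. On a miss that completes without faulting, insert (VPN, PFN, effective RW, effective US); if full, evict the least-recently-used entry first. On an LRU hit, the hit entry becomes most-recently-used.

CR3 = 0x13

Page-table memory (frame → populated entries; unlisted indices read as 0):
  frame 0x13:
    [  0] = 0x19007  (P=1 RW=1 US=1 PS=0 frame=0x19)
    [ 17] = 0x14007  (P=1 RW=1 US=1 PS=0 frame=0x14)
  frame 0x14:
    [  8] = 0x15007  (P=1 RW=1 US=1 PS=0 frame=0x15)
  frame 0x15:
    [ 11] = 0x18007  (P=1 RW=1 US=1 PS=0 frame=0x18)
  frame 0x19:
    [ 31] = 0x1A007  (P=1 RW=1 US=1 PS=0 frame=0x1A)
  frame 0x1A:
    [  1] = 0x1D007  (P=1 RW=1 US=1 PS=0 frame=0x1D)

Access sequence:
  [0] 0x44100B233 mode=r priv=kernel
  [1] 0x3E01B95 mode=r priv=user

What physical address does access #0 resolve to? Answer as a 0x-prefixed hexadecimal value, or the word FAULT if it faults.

Per-access translation:
#0 VA=0x44100B233 (r,kernel):
  L0: frame=0x13 idx=17 entry=0x14007 [P=1 RW=1 US=1 PS=0]
  L1: frame=0x14 idx=8 entry=0x15007 [P=1 RW=1 US=1 PS=0]
  L2: frame=0x15 idx=11 entry=0x18007 [P=1 RW=1 US=1 PS=0]
  → PA=0x18233  (3 entries read)
#1 VA=0x3E01B95 (r,user):
  L0: frame=0x13 idx=0 entry=0x19007 [P=1 RW=1 US=1 PS=0]
  L1: frame=0x19 idx=31 entry=0x1A007 [P=1 RW=1 US=1 PS=0]
  L2: frame=0x1A idx=1 entry=0x1D007 [P=1 RW=1 US=1 PS=0]
  → PA=0x1DB95  (3 entries read)

Access #0 PA: 0x18233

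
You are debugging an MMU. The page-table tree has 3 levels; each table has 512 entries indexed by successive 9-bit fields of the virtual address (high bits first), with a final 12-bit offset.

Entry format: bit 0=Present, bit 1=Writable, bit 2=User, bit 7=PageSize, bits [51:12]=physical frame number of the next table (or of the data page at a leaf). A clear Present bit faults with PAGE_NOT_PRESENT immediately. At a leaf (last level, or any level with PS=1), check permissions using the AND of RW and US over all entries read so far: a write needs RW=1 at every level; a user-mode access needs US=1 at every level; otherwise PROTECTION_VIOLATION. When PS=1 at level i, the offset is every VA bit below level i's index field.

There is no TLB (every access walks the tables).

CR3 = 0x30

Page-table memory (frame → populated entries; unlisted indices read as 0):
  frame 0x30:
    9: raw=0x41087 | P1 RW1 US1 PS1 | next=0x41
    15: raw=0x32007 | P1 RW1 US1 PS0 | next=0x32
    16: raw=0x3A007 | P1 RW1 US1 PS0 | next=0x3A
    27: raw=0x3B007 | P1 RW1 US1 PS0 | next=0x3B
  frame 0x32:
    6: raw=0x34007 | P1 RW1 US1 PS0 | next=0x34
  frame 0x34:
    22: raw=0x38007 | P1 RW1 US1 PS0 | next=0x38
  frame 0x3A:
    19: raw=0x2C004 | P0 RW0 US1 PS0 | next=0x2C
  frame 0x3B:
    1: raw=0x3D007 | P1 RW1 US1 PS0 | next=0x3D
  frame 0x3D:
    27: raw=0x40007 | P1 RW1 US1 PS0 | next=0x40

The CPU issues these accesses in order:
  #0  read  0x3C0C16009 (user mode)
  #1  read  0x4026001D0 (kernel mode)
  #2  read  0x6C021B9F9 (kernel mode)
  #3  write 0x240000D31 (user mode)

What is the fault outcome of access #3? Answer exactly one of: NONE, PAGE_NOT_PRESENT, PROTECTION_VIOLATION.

Trace:
#0 VA=0x3C0C16009 (r,user):
  [0] read 0x30 idx=15: raw=0x32007 flags P=1 W=1 U=1 S=0
  [1] read 0x32 idx=6: raw=0x34007 flags P=1 W=1 U=1 S=0
  [2] read 0x34 idx=22: raw=0x38007 flags P=1 W=1 U=1 S=0
  ✓ 0x38009  — 3 lookups
#1 VA=0x4026001D0 (r,kernel):
  [0] read 0x30 idx=16: raw=0x3A007 flags P=1 W=1 U=1 S=0
  [1] read 0x3A idx=19: raw=0x2C004 flags P=0 W=0 U=1 S=0
  ⇒ fault: PAGE_NOT_PRESENT  — 2 lookups
#2 VA=0x6C021B9F9 (r,kernel):
  [0] read 0x30 idx=27: raw=0x3B007 flags P=1 W=1 U=1 S=0
  [1] read 0x3B idx=1: raw=0x3D007 flags P=1 W=1 U=1 S=0
  [2] read 0x3D idx=27: raw=0x40007 flags P=1 W=1 U=1 S=0
  ✓ 0x409F9  — 3 lookups
#3 VA=0x240000D31 (w,user):
  [0] read 0x30 idx=9: raw=0x41087 flags P=1 W=1 U=1 S=1
  ✓ 0x41D31 (huge @L0)  — 1 lookups

Access #3 fault: NONE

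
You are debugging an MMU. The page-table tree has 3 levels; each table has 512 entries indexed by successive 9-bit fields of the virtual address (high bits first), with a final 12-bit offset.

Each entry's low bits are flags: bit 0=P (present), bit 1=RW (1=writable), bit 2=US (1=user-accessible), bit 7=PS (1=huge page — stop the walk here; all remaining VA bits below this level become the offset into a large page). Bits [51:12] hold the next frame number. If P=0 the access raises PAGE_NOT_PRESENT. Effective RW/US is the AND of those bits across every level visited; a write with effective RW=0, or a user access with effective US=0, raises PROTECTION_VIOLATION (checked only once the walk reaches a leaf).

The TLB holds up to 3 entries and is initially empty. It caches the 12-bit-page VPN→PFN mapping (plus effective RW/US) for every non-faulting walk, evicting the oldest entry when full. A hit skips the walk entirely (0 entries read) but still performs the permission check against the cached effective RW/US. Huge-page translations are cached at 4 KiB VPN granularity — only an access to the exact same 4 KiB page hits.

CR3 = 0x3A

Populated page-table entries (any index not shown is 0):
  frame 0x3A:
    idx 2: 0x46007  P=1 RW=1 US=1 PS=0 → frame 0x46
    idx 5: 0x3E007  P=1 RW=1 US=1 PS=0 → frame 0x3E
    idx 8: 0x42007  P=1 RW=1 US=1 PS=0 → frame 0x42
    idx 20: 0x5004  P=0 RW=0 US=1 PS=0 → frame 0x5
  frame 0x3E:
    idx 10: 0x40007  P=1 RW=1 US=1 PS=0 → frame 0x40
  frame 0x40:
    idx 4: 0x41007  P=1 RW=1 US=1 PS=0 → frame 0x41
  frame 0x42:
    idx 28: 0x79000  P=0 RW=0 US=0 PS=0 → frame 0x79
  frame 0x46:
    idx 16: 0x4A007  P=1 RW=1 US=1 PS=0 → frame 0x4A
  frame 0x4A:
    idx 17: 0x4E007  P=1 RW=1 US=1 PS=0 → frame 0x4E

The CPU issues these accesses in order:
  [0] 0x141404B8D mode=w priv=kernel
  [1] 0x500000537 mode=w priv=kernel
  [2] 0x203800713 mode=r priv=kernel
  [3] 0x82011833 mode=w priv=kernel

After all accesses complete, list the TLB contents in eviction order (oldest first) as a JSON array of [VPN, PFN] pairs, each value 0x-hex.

Walk each access:
#0 VA=0x141404B8D (w,kernel):
  L0 @0x3A[5] → 0x3E007  P=1,RW=1,US=1,PS=0
  L1 @0x3E[10] → 0x40007  P=1,RW=1,US=1,PS=0
  L2 @0x40[4] → 0x41007  P=1,RW=1,US=1,PS=0
  ⇒ phys 0x41B8D  [3 reads]
#1 VA=0x500000537 (w,kernel):
  L0 @0x3A[20] → 0x5004  P=0,RW=0,US=1,PS=0
  → PAGE_NOT_PRESENT  (1 entries read)
#2 VA=0x203800713 (r,kernel):
  L0 @0x3A[8] → 0x42007  P=1,RW=1,US=1,PS=0
  L1 @0x42[28] → 0x79000  P=0,RW=0,US=0,PS=0
  → PAGE_NOT_PRESENT  (2 entries read)
#3 VA=0x82011833 (w,kernel):
  L0 @0x3A[2] → 0x46007  P=1,RW=1,US=1,PS=0
  L1 @0x46[16] → 0x4A007  P=1,RW=1,US=1,PS=0
  L2 @0x4A[17] → 0x4E007  P=1,RW=1,US=1,PS=0
  ⇒ phys 0x4E833  [3 reads]

TLB: [["0x141404", "0x41"], ["0x82011", "0x4E"]]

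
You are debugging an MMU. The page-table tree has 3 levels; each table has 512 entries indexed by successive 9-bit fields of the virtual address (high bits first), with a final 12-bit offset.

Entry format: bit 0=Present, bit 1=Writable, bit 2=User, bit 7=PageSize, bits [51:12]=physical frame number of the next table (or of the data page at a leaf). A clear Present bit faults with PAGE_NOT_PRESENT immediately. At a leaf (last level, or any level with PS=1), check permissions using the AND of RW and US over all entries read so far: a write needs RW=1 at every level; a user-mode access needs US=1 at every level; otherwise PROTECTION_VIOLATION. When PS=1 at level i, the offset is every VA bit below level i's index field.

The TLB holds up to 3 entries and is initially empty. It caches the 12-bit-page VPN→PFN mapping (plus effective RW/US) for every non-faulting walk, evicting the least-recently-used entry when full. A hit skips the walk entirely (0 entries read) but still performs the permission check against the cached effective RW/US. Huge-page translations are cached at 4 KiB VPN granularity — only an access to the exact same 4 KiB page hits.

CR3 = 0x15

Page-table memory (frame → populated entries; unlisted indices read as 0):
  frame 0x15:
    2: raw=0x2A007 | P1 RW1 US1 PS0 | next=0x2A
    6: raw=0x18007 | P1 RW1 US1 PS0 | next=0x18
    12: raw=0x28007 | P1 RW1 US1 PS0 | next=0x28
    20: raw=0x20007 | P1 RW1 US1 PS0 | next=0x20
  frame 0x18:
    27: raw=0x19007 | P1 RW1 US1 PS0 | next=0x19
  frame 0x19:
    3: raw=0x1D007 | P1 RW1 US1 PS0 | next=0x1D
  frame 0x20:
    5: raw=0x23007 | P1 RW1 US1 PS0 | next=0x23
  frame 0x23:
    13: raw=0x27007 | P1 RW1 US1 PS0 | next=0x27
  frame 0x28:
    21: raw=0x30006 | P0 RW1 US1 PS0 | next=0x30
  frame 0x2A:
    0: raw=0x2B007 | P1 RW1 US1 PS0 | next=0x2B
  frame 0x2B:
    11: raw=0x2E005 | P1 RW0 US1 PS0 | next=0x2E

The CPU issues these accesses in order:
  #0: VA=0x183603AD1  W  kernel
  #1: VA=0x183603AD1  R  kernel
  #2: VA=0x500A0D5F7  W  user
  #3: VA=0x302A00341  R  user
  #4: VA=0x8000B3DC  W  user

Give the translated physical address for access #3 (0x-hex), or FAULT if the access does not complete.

Trace:
#0 VA=0x183603AD1 (w,kernel):
  L0 @0x15[6] → 0x18007  P=1,RW=1,US=1,PS=0
  L1 @0x18[27] → 0x19007  P=1,RW=1,US=1,PS=0
  L2 @0x19[3] → 0x1D007  P=1,RW=1,US=1,PS=0
  → PA=0x1DAD1  (3 entries read)
#1 VA=0x183603AD1 (r,kernel):
  TLB hit vpn=0x183603 → PA=0x1DAD1
#2 VA=0x500A0D5F7 (w,user):
  L0 @0x15[20] → 0x20007  P=1,RW=1,US=1,PS=0
  L1 @0x20[5] → 0x23007  P=1,RW=1,US=1,PS=0
  L2 @0x23[13] → 0x27007  P=1,RW=1,US=1,PS=0
  → PA=0x275F7  (3 entries read)
#3 VA=0x302A00341 (r,user):
  L0 @0x15[12] → 0x28007  P=1,RW=1,US=1,PS=0
  L1 @0x28[21] → 0x30006  P=0,RW=1,US=1,PS=0
  → PAGE_NOT_PRESENT  (2 entries read)
#4 VA=0x8000B3DC (w,user):
  L0 @0x15[2] → 0x2A007  P=1,RW=1,US=1,PS=0
  L1 @0x2A[0] → 0x2B007  P=1,RW=1,US=1,PS=0
  L2 @0x2B[11] → 0x2E005  P=1,RW=0,US=1,PS=0
  → PROTECTION_VIOLATION  (3 entries read)

Access #3 PA: FAULT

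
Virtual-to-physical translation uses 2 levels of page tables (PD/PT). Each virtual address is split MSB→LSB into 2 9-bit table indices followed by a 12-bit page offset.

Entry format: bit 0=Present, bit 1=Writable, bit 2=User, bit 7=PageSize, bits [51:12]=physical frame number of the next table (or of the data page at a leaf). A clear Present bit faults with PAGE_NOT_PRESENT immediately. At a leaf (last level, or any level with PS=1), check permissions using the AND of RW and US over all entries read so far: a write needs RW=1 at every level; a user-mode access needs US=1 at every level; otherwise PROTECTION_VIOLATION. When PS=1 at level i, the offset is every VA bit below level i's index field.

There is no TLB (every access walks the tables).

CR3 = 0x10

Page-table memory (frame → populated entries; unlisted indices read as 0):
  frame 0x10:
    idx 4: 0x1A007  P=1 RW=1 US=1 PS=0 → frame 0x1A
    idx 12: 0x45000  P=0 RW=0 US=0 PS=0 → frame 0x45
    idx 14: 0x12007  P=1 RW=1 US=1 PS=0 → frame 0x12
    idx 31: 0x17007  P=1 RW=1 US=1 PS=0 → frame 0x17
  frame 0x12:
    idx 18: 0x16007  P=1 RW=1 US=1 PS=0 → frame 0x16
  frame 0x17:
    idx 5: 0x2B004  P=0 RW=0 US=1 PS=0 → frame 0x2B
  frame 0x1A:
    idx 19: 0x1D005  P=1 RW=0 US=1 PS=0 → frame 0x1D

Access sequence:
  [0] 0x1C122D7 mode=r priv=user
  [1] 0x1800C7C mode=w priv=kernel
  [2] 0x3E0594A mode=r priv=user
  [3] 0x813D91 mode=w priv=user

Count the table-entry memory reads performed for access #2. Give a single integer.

Per-access translation:
#0 VA=0x1C122D7 (r,user):
  L0: frame=0x10 idx=14 entry=0x12007 [P=1 RW=1 US=1 PS=0]
  L1: frame=0x12 idx=18 entry=0x16007 [P=1 RW=1 US=1 PS=0]
  → PA=0x162D7  (2 entries read)
#1 VA=0x1800C7C (w,kernel):
  L0: frame=0x10 idx=12 entry=0x45000 [P=0 RW=0 US=0 PS=0]
  → PAGE_NOT_PRESENT  (1 entries read)
#2 VA=0x3E0594A (r,user):
  L0: frame=0x10 idx=31 entry=0x17007 [P=1 RW=1 US=1 PS=0]
  L1: frame=0x17 idx=5 entry=0x2B004 [P=0 RW=0 US=1 PS=0]
  → PAGE_NOT_PRESENT  (2 entries read)
#3 VA=0x813D91 (w,user):
  L0: frame=0x10 idx=4 entry=0x1A007 [P=1 RW=1 US=1 PS=0]
  L1: frame=0x1A idx=19 entry=0x1D005 [P=1 RW=0 US=1 PS=0]
  → PROTECTION_VIOLATION  (2 entries read)

Entries read for #2: 2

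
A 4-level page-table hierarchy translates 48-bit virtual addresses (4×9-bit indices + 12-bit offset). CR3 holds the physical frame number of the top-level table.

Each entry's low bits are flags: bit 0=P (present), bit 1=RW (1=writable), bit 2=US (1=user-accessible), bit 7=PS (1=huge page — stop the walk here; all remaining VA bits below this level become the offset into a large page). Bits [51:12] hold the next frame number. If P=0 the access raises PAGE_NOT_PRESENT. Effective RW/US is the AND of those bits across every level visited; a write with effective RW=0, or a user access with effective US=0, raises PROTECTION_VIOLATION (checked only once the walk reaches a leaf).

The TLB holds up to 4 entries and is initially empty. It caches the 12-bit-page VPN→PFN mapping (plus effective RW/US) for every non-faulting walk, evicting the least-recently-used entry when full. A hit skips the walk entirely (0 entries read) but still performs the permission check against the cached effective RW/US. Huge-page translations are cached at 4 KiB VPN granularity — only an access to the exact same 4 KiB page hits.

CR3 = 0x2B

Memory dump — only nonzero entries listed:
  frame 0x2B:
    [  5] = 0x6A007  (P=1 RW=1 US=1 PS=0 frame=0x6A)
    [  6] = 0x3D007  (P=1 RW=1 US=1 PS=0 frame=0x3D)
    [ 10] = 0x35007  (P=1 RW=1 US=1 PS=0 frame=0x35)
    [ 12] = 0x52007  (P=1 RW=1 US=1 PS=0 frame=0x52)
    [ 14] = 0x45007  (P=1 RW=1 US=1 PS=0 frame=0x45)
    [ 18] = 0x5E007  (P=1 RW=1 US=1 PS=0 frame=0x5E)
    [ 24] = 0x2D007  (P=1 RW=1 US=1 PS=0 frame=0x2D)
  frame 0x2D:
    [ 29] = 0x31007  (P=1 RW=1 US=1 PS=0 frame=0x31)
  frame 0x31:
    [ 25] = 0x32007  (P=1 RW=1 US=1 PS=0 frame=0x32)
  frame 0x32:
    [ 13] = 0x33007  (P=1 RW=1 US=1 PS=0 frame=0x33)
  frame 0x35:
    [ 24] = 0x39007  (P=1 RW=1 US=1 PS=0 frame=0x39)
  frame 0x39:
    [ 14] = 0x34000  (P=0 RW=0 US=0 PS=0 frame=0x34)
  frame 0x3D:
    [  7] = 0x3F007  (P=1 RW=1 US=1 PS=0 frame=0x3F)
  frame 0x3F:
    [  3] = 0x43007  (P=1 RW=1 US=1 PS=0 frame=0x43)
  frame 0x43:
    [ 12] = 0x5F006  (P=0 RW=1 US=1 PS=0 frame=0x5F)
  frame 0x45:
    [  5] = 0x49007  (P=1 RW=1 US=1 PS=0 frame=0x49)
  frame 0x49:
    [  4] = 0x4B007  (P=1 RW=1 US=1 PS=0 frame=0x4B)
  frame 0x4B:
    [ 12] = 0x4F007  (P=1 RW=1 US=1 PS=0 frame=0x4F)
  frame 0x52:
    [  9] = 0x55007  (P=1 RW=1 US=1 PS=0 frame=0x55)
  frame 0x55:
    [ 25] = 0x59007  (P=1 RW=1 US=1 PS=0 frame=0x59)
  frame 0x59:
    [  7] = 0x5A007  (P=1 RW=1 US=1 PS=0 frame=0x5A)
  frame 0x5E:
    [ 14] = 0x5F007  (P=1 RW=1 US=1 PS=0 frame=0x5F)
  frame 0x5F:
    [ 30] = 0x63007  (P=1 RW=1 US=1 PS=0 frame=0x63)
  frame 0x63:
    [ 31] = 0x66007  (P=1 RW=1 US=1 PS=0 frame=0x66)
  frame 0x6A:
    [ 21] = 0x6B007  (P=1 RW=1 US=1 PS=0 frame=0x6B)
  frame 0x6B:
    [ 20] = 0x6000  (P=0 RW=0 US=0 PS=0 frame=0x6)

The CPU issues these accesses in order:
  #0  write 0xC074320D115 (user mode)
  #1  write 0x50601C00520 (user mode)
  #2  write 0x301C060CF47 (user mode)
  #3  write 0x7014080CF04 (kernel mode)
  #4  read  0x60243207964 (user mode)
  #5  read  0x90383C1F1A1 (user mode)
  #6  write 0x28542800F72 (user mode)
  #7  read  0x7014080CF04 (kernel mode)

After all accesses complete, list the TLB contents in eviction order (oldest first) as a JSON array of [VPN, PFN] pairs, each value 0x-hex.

Walk each access:
#0 VA=0xC074320D115 (w,user):
  L0: frame=0x2B idx=24 entry=0x2D007 [P=1 RW=1 US=1 PS=0]
  L1: frame=0x2D idx=29 entry=0x31007 [P=1 RW=1 US=1 PS=0]
  L2: frame=0x31 idx=25 entry=0x32007 [P=1 RW=1 US=1 PS=0]
  L3: frame=0x32 idx=13 entry=0x33007 [P=1 RW=1 US=1 PS=0]
  ⇒ phys 0x33115  [4 reads]
#1 VA=0x50601C00520 (w,user):
  L0: frame=0x2B idx=10 entry=0x35007 [P=1 RW=1 US=1 PS=0]
  L1: frame=0x35 idx=24 entry=0x39007 [P=1 RW=1 US=1 PS=0]
  L2: frame=0x39 idx=14 entry=0x34000 [P=0 RW=0 US=0 PS=0]
  → PAGE_NOT_PRESENT  (3 entries read)
#2 VA=0x301C060CF47 (w,user):
  L0: frame=0x2B idx=6 entry=0x3D007 [P=1 RW=1 US=1 PS=0]
  L1: frame=0x3D idx=7 entry=0x3F007 [P=1 RW=1 US=1 PS=0]
  L2: frame=0x3F idx=3 entry=0x43007 [P=1 RW=1 US=1 PS=0]
  L3: frame=0x43 idx=12 entry=0x5F006 [P=0 RW=1 US=1 PS=0]
  → PAGE_NOT_PRESENT  (4 entries read)
#3 VA=0x7014080CF04 (w,kernel):
  L0: frame=0x2B idx=14 entry=0x45007 [P=1 RW=1 US=1 PS=0]
  L1: frame=0x45 idx=5 entry=0x49007 [P=1 RW=1 US=1 PS=0]
  L2: frame=0x49 idx=4 entry=0x4B007 [P=1 RW=1 US=1 PS=0]
  L3: frame=0x4B idx=12 entry=0x4F007 [P=1 RW=1 US=1 PS=0]
  ⇒ phys 0x4FF04  [4 reads]
#4 VA=0x60243207964 (r,user):
  L0: frame=0x2B idx=12 entry=0x52007 [P=1 RW=1 US=1 PS=0]
  L1: frame=0x52 idx=9 entry=0x55007 [P=1 RW=1 US=1 PS=0]
  L2: frame=0x55 idx=25 entry=0x59007 [P=1 RW=1 US=1 PS=0]
  L3: frame=0x59 idx=7 entry=0x5A007 [P=1 RW=1 US=1 PS=0]
  ⇒ phys 0x5A964  [4 reads]
#5 VA=0x90383C1F1A1 (r,user):
  L0: frame=0x2B idx=18 entry=0x5E007 [P=1 RW=1 US=1 PS=0]
  L1: frame=0x5E idx=14 entry=0x5F007 [P=1 RW=1 US=1 PS=0]
  L2: frame=0x5F idx=30 entry=0x63007 [P=1 RW=1 US=1 PS=0]
  L3: frame=0x63 idx=31 entry=0x66007 [P=1 RW=1 US=1 PS=0]
  ⇒ phys 0x661A1  [4 reads]
#6 VA=0x28542800F72 (w,user):
  L0: frame=0x2B idx=5 entry=0x6A007 [P=1 RW=1 US=1 PS=0]
  L1: frame=0x6A idx=21 entry=0x6B007 [P=1 RW=1 US=1 PS=0]
  L2: frame=0x6B idx=20 entry=0x6000 [P=0 RW=0 US=0 PS=0]
  → PAGE_NOT_PRESENT  (3 entries read)
#7 VA=0x7014080CF04 (r,kernel):
  TLB hit vpn=0x7014080C → PA=0x4FF04

TLB: [["0xC074320D", "0x33"], ["0x60243207", "0x5A"], ["0x90383C1F", "0x66"], ["0x7014080C", "0x4F"]]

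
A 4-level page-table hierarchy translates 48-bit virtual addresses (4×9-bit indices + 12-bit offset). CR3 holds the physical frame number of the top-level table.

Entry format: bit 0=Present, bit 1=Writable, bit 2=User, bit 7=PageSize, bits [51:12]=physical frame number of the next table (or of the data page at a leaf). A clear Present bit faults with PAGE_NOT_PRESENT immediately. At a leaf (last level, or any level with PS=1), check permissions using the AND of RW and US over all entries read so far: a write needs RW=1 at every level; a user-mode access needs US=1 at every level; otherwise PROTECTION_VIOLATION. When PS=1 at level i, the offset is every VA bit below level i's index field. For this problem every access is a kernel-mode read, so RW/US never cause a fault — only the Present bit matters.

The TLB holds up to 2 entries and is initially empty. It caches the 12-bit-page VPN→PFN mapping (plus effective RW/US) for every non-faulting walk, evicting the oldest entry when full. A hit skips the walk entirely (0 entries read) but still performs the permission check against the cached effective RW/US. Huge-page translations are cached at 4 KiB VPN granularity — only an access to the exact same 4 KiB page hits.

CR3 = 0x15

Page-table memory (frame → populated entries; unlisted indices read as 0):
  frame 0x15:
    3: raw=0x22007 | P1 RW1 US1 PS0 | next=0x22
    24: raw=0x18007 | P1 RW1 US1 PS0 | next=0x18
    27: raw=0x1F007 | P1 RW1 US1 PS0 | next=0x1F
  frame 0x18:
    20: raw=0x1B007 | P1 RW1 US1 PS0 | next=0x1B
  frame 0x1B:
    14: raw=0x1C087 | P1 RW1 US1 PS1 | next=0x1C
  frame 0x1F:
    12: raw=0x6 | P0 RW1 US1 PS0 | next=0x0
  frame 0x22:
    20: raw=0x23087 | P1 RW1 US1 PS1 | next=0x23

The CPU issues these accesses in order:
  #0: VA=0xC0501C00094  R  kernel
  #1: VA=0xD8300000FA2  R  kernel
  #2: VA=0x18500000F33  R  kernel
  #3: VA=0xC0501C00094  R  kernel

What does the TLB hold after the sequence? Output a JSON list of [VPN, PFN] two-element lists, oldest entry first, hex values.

Trace:
#0 VA=0xC0501C00094 (r,kernel):
  [0] read 0x15 idx=24: raw=0x18007 flags P=1 W=1 U=1 S=0
  [1] read 0x18 idx=20: raw=0x1B007 flags P=1 W=1 U=1 S=0
  [2] read 0x1B idx=14: raw=0x1C087 flags P=1 W=1 U=1 S=1
  → PA=0x1C094 (huge @L2)  (3 entries read)
#1 VA=0xD8300000FA2 (r,kernel):
  [0] read 0x15 idx=27: raw=0x1F007 flags P=1 W=1 U=1 S=0
  [1] read 0x1F idx=12: raw=0x6 flags P=0 W=1 U=1 S=0
  → PAGE_NOT_PRESENT  (2 entries read)
#2 VA=0x18500000F33 (r,kernel):
  [0] read 0x15 idx=3: raw=0x22007 flags P=1 W=1 U=1 S=0
  [1] read 0x22 idx=20: raw=0x23087 flags P=1 W=1 U=1 S=1
  → PA=0x23F33 (huge @L1)  (2 entries read)
#3 VA=0xC0501C00094 (r,kernel):
  TLB hit vpn=0xC0501C00 → PA=0x1C094

TLB: [["0xC0501C00", "0x1C"], ["0x18500000", "0x23"]]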